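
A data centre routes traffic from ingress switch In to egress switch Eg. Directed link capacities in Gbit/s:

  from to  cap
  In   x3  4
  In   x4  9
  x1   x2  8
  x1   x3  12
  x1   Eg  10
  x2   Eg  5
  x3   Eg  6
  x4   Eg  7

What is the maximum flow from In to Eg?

Augment In→x3→Eg: bottleneck 4, flow now 4.
Augment In→x4→Eg: bottleneck 7, flow now 11.
No augmenting path remains; maximum flow = 11.
In the residual graph, reachable from In: {In, x4}.
Min-cut edges: In→x3 (4), x4→Eg (7); capacity 4 + 7 = 11.
This cut is saturated, so no flow can exceed 11.

11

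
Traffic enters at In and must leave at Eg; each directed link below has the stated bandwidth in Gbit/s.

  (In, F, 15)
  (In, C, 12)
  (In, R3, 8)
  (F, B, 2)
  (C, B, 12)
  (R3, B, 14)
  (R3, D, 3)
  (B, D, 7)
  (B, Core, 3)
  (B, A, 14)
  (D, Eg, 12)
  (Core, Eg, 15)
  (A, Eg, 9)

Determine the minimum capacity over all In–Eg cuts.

Augment In→R3→D→Eg: bottleneck 3, flow now 3.
Augment In→F→B→D→Eg: bottleneck 2, flow now 5.
Augment In→C→B→D→Eg: bottleneck 5, flow now 10.
Augment In→C→B→Core→Eg: bottleneck 3, flow now 13.
Augment In→C→B→A→Eg: bottleneck 4, flow now 17.
Augment In→R3→B→A→Eg: bottleneck 5, flow now 22.
No augmenting path remains; maximum flow = 22.
By max-flow min-cut, the minimum cut capacity equals the max flow.
In the residual graph, reachable from In: {In, F}.
Min-cut edges: In→C (12), In→R3 (8), F→B (2); capacity 12 + 8 + 2 = 22.

22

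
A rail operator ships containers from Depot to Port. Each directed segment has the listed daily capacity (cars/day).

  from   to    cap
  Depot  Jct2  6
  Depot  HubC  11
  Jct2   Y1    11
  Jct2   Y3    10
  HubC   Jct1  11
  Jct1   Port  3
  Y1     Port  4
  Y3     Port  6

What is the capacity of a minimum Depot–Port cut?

Augment Depot→Jct2→Y1→Port: bottleneck 4, flow now 4.
Augment Depot→Jct2→Y3→Port: bottleneck 2, flow now 6.
Augment Depot→HubC→Jct1→Port: bottleneck 3, flow now 9.
No augmenting path remains; maximum flow = 9.
By max-flow min-cut, the minimum cut capacity equals the max flow.
In the residual graph, reachable from Depot: {Depot, HubC, Jct1}.
Min-cut edges: Depot→Jct2 (6), Jct1→Port (3); capacity 6 + 3 = 9.

9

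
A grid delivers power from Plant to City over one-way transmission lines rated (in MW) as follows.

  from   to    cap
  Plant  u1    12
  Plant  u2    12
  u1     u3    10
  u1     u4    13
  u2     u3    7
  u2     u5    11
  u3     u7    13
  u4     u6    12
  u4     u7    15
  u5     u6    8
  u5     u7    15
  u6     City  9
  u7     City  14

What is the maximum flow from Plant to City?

23

Augment Plant→u1→u3→u7→City: bottleneck 10, flow now 10.
Augment Plant→u1→u4→u6→City: bottleneck 2, flow now 12.
Augment Plant→u2→u3→u7→City: bottleneck 3, flow now 15.
Augment Plant→u2→u5→u6→City: bottleneck 7, flow now 22.
Augment Plant→u2→u5→u7→City: bottleneck 1, flow now 23.
No augmenting path remains; maximum flow = 23.
In the residual graph, reachable from Plant: {Plant, u1, u2, u3, u4, u5, u6, u7}.
Min-cut edges: u6→City (9), u7→City (14); capacity 9 + 14 = 23.
This cut is saturated, so no flow can exceed 23.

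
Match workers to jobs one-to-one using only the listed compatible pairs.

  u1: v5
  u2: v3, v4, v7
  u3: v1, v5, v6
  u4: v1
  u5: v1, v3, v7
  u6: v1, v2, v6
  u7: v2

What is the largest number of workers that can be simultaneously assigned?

6

Unit-capacity flow: source→left, listed edges, right→sink; max matching = max flow.
Augmenting path u1→v5 (+1); matched 1.
Augmenting path u2→v3 (+1); matched 2.
Augmenting path u3→v1 (+1); matched 3.
Augmenting path u5→v7 (+1); matched 4.
Augmenting path u6→v2 (+1); matched 5.
Augmenting path u4→v1→u3→v6 (+1); matched 6.
No augmenting path remains; maximum matching = 6.
König certificate: {u2, u5, v1, v2, v5, v6} is a vertex cover of size 6 (every listed pair touches it), so no matching can be larger.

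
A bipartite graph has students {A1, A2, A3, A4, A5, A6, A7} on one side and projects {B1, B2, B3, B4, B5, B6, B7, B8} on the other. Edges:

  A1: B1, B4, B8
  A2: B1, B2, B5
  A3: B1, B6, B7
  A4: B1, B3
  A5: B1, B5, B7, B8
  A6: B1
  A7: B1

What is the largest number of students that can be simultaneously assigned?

6

Unit-capacity flow: source→left, listed edges, right→sink; max matching = max flow.
Augmenting path A1→B1 (+1); matched 1.
Augmenting path A2→B2 (+1); matched 2.
Augmenting path A3→B6 (+1); matched 3.
Augmenting path A4→B3 (+1); matched 4.
Augmenting path A5→B5 (+1); matched 5.
Augmenting path A6→B1→A1→B4 (+1); matched 6.
No augmenting path remains; maximum matching = 6.
König certificate: {A1, A2, A3, A4, A5, B1} is a vertex cover of size 6 (every listed pair touches it), so no matching can be larger.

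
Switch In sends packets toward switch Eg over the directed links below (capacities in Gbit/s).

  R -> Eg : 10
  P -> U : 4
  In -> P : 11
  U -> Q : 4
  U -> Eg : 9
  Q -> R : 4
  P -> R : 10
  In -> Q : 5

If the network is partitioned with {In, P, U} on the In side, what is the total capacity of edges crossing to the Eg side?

Edges leaving {In, P, U}: In→Q (5), P→R (10), U→Q (4), U→Eg (9).
Cut capacity = 5 + 10 + 4 + 9 = 28.

28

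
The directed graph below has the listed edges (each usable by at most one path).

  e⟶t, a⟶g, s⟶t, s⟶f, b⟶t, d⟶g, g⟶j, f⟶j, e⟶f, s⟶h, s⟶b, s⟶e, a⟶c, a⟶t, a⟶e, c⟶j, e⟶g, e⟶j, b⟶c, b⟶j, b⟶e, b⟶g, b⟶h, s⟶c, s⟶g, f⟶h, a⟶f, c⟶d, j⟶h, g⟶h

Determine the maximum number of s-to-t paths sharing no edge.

Assign every edge capacity 1; by Menger, the answer equals the max flow.
Path s→t (+1); total 1.
Path s→b→t (+1); total 2.
Path s→e→t (+1); total 3.
No residual s→t path; max flow = 3.
Certifying cut of size 3: {s→b, s→e, s→t}.

3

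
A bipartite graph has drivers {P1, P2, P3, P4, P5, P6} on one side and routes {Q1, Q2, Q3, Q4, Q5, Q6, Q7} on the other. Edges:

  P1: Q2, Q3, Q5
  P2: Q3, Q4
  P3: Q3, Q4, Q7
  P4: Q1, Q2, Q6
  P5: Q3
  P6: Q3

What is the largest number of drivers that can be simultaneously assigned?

Unit-capacity flow: source→left, listed edges, right→sink; max matching = max flow.
Augmenting path P1→Q2 (+1); matched 1.
Augmenting path P2→Q3 (+1); matched 2.
Augmenting path P3→Q4 (+1); matched 3.
Augmenting path P4→Q1 (+1); matched 4.
Augmenting path P5→Q3→P2→Q4→P3→Q7 (+1); matched 5.
No augmenting path remains; maximum matching = 5.
König certificate: {P1, P2, P3, P4, Q3} is a vertex cover of size 5 (every listed pair touches it), so no matching can be larger.

5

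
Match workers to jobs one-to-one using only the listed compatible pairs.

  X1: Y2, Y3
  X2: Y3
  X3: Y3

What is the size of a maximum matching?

Unit-capacity flow: source→left, listed edges, right→sink; max matching = max flow.
Augmenting path X1→Y2 (+1); matched 1.
Augmenting path X2→Y3 (+1); matched 2.
No augmenting path remains; maximum matching = 2.
König certificate: {X1, Y3} is a vertex cover of size 2 (every listed pair touches it), so no matching can be larger.

2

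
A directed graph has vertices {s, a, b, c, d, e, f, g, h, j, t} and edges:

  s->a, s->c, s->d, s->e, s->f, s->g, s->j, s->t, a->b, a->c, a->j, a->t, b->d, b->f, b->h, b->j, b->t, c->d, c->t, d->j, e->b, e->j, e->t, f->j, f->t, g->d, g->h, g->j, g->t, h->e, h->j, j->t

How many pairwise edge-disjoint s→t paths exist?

7

Assign every edge capacity 1; by Menger, the answer equals the max flow.
Path s→t (+1); total 1.
Path s→a→t (+1); total 2.
Path s→c→t (+1); total 3.
Path s→e→t (+1); total 4.
Path s→f→t (+1); total 5.
Path s→g→t (+1); total 6.
Path s→j→t (+1); total 7.
No residual s→t path; max flow = 7.
Certifying cut of size 7: {j→t, s→a, s→c, s→e, s→f, s→g, s→t}.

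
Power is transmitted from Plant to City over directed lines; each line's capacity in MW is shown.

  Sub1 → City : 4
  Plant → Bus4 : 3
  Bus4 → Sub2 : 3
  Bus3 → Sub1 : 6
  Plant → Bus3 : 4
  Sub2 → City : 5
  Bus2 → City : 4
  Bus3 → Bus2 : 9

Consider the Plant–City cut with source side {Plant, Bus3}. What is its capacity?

18

Edges leaving {Plant, Bus3}: Plant→Bus4 (3), Bus3→Sub1 (6), Bus3→Bus2 (9).
Cut capacity = 3 + 6 + 9 = 18.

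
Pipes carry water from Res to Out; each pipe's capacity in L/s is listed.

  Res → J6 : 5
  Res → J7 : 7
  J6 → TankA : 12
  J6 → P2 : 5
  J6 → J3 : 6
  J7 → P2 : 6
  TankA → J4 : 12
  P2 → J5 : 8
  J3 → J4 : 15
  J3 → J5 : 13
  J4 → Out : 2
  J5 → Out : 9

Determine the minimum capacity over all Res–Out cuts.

11

Augment Res→J6→TankA→J4→Out: bottleneck 2, flow now 2.
Augment Res→J6→P2→J5→Out: bottleneck 3, flow now 5.
Augment Res→J7→P2→J5→Out: bottleneck 5, flow now 10.
Augment Res→J7→P2→J6→J3→J5→Out: bottleneck 1, flow now 11. (uses reverse residual edge)
No augmenting path remains; maximum flow = 11.
By max-flow min-cut, the minimum cut capacity equals the max flow.
In the residual graph, reachable from Res: {Res, J7}.
Min-cut edges: Res→J6 (5), J7→P2 (6); capacity 5 + 6 = 11.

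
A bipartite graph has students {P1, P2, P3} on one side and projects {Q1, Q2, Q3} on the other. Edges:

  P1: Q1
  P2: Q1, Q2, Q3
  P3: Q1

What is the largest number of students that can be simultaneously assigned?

2

Unit-capacity flow: source→left, listed edges, right→sink; max matching = max flow.
Augmenting path P1→Q1 (+1); matched 1.
Augmenting path P2→Q2 (+1); matched 2.
No augmenting path remains; maximum matching = 2.
König certificate: {P2, Q1} is a vertex cover of size 2 (every listed pair touches it), so no matching can be larger.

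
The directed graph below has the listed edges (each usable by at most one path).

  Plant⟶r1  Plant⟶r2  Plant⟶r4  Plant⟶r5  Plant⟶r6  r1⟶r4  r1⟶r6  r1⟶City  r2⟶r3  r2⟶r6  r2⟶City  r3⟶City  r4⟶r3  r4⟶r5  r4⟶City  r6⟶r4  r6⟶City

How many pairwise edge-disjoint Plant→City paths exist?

Assign every edge capacity 1; by Menger, the answer equals the max flow.
Path Plant→r1→City (+1); total 1.
Path Plant→r2→City (+1); total 2.
Path Plant→r4→City (+1); total 3.
Path Plant→r6→City (+1); total 4.
No residual Plant→City path; max flow = 4.
Certifying cut of size 4: {Plant→r1, Plant→r2, Plant→r4, Plant→r6}.

4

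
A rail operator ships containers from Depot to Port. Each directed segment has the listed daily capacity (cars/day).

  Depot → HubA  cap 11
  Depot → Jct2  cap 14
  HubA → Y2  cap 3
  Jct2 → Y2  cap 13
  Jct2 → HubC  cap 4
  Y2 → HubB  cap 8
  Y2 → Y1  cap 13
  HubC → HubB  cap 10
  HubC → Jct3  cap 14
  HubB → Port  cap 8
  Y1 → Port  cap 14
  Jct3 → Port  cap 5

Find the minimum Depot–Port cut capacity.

17

Augment Depot→HubA→Y2→HubB→Port: bottleneck 3, flow now 3.
Augment Depot→Jct2→Y2→HubB→Port: bottleneck 5, flow now 8.
Augment Depot→Jct2→Y2→Y1→Port: bottleneck 8, flow now 16.
Augment Depot→Jct2→HubC→Jct3→Port: bottleneck 1, flow now 17.
No augmenting path remains; maximum flow = 17.
By max-flow min-cut, the minimum cut capacity equals the max flow.
In the residual graph, reachable from Depot: {Depot, HubA}.
Min-cut edges: Depot→Jct2 (14), HubA→Y2 (3); capacity 14 + 3 = 17.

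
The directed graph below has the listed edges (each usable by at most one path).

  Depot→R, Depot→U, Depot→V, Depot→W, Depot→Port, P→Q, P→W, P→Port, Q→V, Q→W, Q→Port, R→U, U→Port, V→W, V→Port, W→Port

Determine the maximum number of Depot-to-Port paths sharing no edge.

Assign every edge capacity 1; by Menger, the answer equals the max flow.
Path Depot→Port (+1); total 1.
Path Depot→U→Port (+1); total 2.
Path Depot→V→Port (+1); total 3.
Path Depot→W→Port (+1); total 4.
No residual Depot→Port path; max flow = 4.
Certifying cut of size 4: {Depot→Port, Depot→V, Depot→W, U→Port}.

4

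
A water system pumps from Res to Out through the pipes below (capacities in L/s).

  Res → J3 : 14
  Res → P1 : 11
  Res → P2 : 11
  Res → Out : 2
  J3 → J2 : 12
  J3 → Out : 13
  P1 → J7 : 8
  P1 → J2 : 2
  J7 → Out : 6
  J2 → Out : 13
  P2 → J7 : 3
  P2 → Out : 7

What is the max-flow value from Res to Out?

31

Augment Res→Out: bottleneck 2, flow now 2.
Augment Res→J3→Out: bottleneck 13, flow now 15.
Augment Res→P2→Out: bottleneck 7, flow now 22.
Augment Res→J3→J2→Out: bottleneck 1, flow now 23.
Augment Res→P1→J7→Out: bottleneck 6, flow now 29.
Augment Res→P1→J2→Out: bottleneck 2, flow now 31.
No augmenting path remains; maximum flow = 31.
In the residual graph, reachable from Res: {Res, P1, J7, P2}.
Min-cut edges: Res→J3 (14), Res→Out (2), P1→J2 (2), J7→Out (6), P2→Out (7); capacity 14 + 2 + 2 + 6 + 7 = 31.
This cut is saturated, so no flow can exceed 31.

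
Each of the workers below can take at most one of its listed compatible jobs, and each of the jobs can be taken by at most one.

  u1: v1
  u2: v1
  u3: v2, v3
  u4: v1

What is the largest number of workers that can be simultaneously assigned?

Unit-capacity flow: source→left, listed edges, right→sink; max matching = max flow.
Augmenting path u1→v1 (+1); matched 1.
Augmenting path u3→v2 (+1); matched 2.
No augmenting path remains; maximum matching = 2.
König certificate: {u3, v1} is a vertex cover of size 2 (every listed pair touches it), so no matching can be larger.

2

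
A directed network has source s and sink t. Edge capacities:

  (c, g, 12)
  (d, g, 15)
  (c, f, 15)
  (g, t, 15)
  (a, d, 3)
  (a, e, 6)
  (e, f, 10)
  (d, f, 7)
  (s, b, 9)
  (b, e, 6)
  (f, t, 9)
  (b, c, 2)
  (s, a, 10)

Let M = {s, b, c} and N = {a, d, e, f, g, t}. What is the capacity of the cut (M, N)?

Edges leaving {s, b, c}: s→a (10), b→e (6), c→f (15), c→g (12).
Cut capacity = 10 + 6 + 15 + 12 = 43.

43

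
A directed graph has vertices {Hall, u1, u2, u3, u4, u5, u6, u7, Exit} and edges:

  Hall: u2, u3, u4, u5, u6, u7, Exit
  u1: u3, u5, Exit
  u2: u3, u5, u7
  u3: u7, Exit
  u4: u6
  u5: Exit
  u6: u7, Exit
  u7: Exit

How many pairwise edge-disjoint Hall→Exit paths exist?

Assign every edge capacity 1; by Menger, the answer equals the max flow.
Path Hall→Exit (+1); total 1.
Path Hall→u3→Exit (+1); total 2.
Path Hall→u5→Exit (+1); total 3.
Path Hall→u6→Exit (+1); total 4.
Path Hall→u7→Exit (+1); total 5.
No residual Hall→Exit path; max flow = 5.
Certifying cut of size 5: {Hall→Exit, u3→Exit, u5→Exit, u6→Exit, u7→Exit}.

5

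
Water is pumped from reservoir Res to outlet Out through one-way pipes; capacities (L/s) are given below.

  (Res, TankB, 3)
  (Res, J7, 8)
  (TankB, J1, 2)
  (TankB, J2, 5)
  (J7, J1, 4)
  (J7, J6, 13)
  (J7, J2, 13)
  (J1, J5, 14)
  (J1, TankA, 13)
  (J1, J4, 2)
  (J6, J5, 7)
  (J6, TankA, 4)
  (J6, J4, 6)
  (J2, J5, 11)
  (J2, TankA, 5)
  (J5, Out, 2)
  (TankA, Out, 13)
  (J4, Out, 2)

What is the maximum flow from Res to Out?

11

Augment Res→TankB→J1→J5→Out: bottleneck 2, flow now 2.
Augment Res→TankB→J2→TankA→Out: bottleneck 1, flow now 3.
Augment Res→J7→J1→TankA→Out: bottleneck 4, flow now 7.
Augment Res→J7→J6→TankA→Out: bottleneck 4, flow now 11.
No augmenting path remains; maximum flow = 11.
In the residual graph, reachable from Res: {Res}.
Min-cut edges: Res→TankB (3), Res→J7 (8); capacity 3 + 8 = 11.
This cut is saturated, so no flow can exceed 11.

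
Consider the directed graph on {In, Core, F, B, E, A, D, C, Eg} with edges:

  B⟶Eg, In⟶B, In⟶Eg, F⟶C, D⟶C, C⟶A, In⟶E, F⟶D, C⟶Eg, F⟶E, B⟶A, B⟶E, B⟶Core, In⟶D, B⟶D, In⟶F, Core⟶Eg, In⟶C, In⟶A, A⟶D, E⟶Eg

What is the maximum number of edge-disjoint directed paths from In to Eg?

Assign every edge capacity 1; by Menger, the answer equals the max flow.
Path In→Eg (+1); total 1.
Path In→B→Eg (+1); total 2.
Path In→E→Eg (+1); total 3.
Path In→C→Eg (+1); total 4.
No residual In→Eg path; max flow = 4.
Certifying cut of size 4: {C→Eg, E→Eg, In→B, In→Eg}.

4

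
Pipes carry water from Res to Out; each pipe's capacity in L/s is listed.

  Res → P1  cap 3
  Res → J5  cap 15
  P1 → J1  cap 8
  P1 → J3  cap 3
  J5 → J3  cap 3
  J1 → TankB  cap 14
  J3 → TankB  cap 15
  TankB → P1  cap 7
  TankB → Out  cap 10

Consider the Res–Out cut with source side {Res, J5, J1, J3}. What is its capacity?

Edges leaving {Res, J5, J1, J3}: Res→P1 (3), J1→TankB (14), J3→TankB (15).
Cut capacity = 3 + 14 + 15 = 32.

32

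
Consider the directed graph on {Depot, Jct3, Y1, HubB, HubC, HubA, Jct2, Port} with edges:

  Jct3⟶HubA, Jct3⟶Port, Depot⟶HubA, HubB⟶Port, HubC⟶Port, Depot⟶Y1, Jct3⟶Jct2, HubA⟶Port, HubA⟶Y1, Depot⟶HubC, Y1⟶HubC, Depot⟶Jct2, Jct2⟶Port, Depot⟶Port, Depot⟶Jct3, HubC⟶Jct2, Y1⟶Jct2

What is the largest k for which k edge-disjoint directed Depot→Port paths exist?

Assign every edge capacity 1; by Menger, the answer equals the max flow.
Path Depot→Port (+1); total 1.
Path Depot→Jct3→Port (+1); total 2.
Path Depot→HubC→Port (+1); total 3.
Path Depot→HubA→Port (+1); total 4.
Path Depot→Jct2→Port (+1); total 5.
No residual Depot→Port path; max flow = 5.
Certifying cut of size 5: {Depot→HubA, Depot→Jct3, Depot→Port, HubC→Port, Jct2→Port}.

5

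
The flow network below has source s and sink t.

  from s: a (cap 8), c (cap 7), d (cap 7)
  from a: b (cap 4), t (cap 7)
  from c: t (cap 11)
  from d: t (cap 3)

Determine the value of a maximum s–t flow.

17

Augment s→a→t: bottleneck 7, flow now 7.
Augment s→c→t: bottleneck 7, flow now 14.
Augment s→d→t: bottleneck 3, flow now 17.
No augmenting path remains; maximum flow = 17.
In the residual graph, reachable from s: {s, a, b, d}.
Min-cut edges: s→c (7), a→t (7), d→t (3); capacity 7 + 7 + 3 = 17.
This cut is saturated, so no flow can exceed 17.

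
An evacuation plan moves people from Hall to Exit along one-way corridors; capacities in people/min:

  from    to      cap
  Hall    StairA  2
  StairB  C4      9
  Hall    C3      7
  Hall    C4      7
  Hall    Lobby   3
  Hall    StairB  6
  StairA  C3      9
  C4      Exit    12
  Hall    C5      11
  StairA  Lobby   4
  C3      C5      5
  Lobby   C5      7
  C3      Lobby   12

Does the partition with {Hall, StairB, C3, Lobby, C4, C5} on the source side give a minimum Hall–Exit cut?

No — its capacity is 14, but the minimum cut has capacity 12.

Given cut capacity: 2 + 12 = 14.
Augment Hall→C4→Exit: bottleneck 7, flow now 7.
Augment Hall→StairB→C4→Exit: bottleneck 5, flow now 12.
No augmenting path remains; maximum flow = 12.
In the residual graph, reachable from Hall: {Hall, StairB, StairA, C3, Lobby, C4, C5}.
Min-cut edges: C4→Exit (12); capacity 12 = 12.
Cut capacity 14 exceeds the max flow 12, so it is not minimum.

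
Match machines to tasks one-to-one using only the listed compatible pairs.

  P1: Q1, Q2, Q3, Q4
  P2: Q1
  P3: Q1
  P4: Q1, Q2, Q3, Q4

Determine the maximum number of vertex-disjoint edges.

Unit-capacity flow: source→left, listed edges, right→sink; max matching = max flow.
Augmenting path P1→Q1 (+1); matched 1.
Augmenting path P4→Q2 (+1); matched 2.
Augmenting path P2→Q1→P1→Q3 (+1); matched 3.
No augmenting path remains; maximum matching = 3.
König certificate: {P1, P4, Q1} is a vertex cover of size 3 (every listed pair touches it), so no matching can be larger.

3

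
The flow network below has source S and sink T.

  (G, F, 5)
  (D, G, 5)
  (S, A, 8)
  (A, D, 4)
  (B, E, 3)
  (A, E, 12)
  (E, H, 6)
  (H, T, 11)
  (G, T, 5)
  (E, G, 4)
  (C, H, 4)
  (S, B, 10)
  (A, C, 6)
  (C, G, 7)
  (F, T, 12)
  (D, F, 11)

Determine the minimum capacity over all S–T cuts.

11

Augment S→A→C→G→T: bottleneck 5, flow now 5.
Augment S→A→C→H→T: bottleneck 1, flow now 6.
Augment S→A→D→F→T: bottleneck 2, flow now 8.
Augment S→B→E→H→T: bottleneck 3, flow now 11.
No augmenting path remains; maximum flow = 11.
By max-flow min-cut, the minimum cut capacity equals the max flow.
In the residual graph, reachable from S: {S, B}.
Min-cut edges: S→A (8), B→E (3); capacity 8 + 3 = 11.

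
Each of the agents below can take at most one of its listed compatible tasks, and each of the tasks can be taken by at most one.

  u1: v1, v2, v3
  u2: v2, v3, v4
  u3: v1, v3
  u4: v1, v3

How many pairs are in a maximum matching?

Unit-capacity flow: source→left, listed edges, right→sink; max matching = max flow.
Augmenting path u1→v1 (+1); matched 1.
Augmenting path u2→v2 (+1); matched 2.
Augmenting path u3→v3 (+1); matched 3.
Augmenting path u4→v1→u1→v2→u2→v4 (+1); matched 4.
No augmenting path remains; maximum matching = 4.
König certificate: {u1, u2, u3, u4} is a vertex cover of size 4 (every listed pair touches it), so no matching can be larger.

4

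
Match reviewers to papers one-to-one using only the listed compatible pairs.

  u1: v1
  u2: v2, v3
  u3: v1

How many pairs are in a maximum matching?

2

Unit-capacity flow: source→left, listed edges, right→sink; max matching = max flow.
Augmenting path u1→v1 (+1); matched 1.
Augmenting path u2→v2 (+1); matched 2.
No augmenting path remains; maximum matching = 2.
König certificate: {u2, v1} is a vertex cover of size 2 (every listed pair touches it), so no matching can be larger.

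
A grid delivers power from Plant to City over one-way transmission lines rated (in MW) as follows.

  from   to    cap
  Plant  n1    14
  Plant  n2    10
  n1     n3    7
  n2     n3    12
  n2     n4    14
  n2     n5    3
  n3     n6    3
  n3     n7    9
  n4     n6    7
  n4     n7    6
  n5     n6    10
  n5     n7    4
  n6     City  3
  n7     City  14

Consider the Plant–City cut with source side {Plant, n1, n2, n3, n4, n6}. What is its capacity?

Edges leaving {Plant, n1, n2, n3, n4, n6}: n2→n5 (3), n3→n7 (9), n4→n7 (6), n6→City (3).
Cut capacity = 3 + 9 + 6 + 3 = 21.

21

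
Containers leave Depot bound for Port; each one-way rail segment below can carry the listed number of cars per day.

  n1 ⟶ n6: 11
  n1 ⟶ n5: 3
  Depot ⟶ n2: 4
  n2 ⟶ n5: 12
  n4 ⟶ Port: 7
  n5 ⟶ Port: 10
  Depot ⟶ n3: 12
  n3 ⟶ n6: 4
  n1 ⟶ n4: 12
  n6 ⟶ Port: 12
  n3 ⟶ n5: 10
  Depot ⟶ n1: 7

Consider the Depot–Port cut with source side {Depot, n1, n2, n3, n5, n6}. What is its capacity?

Edges leaving {Depot, n1, n2, n3, n5, n6}: n1→n4 (12), n5→Port (10), n6→Port (12).
Cut capacity = 12 + 10 + 12 = 34.

34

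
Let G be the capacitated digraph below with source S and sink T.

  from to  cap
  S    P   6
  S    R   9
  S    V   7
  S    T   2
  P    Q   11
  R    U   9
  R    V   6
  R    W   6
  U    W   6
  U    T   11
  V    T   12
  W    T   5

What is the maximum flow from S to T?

Augment S→T: bottleneck 2, flow now 2.
Augment S→V→T: bottleneck 7, flow now 9.
Augment S→R→U→T: bottleneck 9, flow now 18.
No augmenting path remains; maximum flow = 18.
In the residual graph, reachable from S: {S, P, Q}.
Min-cut edges: S→R (9), S→V (7), S→T (2); capacity 9 + 7 + 2 = 18.
This cut is saturated, so no flow can exceed 18.

18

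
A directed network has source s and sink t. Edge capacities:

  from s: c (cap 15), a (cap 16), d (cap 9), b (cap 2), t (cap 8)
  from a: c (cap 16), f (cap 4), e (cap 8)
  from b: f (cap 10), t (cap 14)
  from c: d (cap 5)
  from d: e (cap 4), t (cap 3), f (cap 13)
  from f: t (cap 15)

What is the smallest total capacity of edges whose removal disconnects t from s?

Augment s→t: bottleneck 8, flow now 8.
Augment s→b→t: bottleneck 2, flow now 10.
Augment s→d→t: bottleneck 3, flow now 13.
Augment s→a→f→t: bottleneck 4, flow now 17.
Augment s→d→f→t: bottleneck 6, flow now 23.
Augment s→c→d→f→t: bottleneck 5, flow now 28.
No augmenting path remains; maximum flow = 28.
By max-flow min-cut, the minimum cut capacity equals the max flow.
In the residual graph, reachable from s: {s, a, c, e}.
Min-cut edges: s→b (2), s→d (9), s→t (8), a→f (4), c→d (5); capacity 2 + 9 + 8 + 4 + 5 = 28.

28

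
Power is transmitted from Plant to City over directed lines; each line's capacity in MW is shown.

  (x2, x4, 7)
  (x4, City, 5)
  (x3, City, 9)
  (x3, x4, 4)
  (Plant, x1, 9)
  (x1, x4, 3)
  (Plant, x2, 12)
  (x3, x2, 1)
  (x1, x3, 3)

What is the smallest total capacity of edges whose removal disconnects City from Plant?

Augment Plant→x1→x3→City: bottleneck 3, flow now 3.
Augment Plant→x1→x4→City: bottleneck 3, flow now 6.
Augment Plant→x2→x4→City: bottleneck 2, flow now 8.
No augmenting path remains; maximum flow = 8.
By max-flow min-cut, the minimum cut capacity equals the max flow.
In the residual graph, reachable from Plant: {Plant, x1, x2, x4}.
Min-cut edges: x1→x3 (3), x4→City (5); capacity 3 + 5 = 8.

8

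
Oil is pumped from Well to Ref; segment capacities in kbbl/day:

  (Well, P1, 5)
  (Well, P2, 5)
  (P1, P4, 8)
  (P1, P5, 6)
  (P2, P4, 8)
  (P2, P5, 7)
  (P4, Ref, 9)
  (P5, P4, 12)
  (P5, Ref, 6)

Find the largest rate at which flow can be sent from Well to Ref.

10

Augment Well→P1→P4→Ref: bottleneck 5, flow now 5.
Augment Well→P2→P4→Ref: bottleneck 4, flow now 9.
Augment Well→P2→P5→Ref: bottleneck 1, flow now 10.
No augmenting path remains; maximum flow = 10.
In the residual graph, reachable from Well: {Well}.
Min-cut edges: Well→P1 (5), Well→P2 (5); capacity 5 + 5 = 10.
This cut is saturated, so no flow can exceed 10.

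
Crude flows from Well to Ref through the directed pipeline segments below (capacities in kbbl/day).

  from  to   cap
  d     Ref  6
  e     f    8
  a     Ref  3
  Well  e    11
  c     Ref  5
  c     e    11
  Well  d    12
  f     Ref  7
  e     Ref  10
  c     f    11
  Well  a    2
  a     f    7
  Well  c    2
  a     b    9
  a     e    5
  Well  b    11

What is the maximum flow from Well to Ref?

21

Augment Well→a→Ref: bottleneck 2, flow now 2.
Augment Well→c→Ref: bottleneck 2, flow now 4.
Augment Well→d→Ref: bottleneck 6, flow now 10.
Augment Well→e→Ref: bottleneck 10, flow now 20.
Augment Well→e→f→Ref: bottleneck 1, flow now 21.
No augmenting path remains; maximum flow = 21.
In the residual graph, reachable from Well: {Well, b, d}.
Min-cut edges: Well→a (2), Well→c (2), Well→e (11), d→Ref (6); capacity 2 + 2 + 11 + 6 = 21.
This cut is saturated, so no flow can exceed 21.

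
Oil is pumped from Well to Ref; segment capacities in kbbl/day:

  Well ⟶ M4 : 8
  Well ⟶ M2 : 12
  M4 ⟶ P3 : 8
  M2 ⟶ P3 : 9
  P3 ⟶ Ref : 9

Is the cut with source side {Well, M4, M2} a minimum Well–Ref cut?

No — its capacity is 17, but the minimum cut has capacity 9.

Given cut capacity: 8 + 9 = 17.
Augment Well→M4→P3→Ref: bottleneck 8, flow now 8.
Augment Well→M2→P3→Ref: bottleneck 1, flow now 9.
No augmenting path remains; maximum flow = 9.
In the residual graph, reachable from Well: {Well, M4, M2, P3}.
Min-cut edges: P3→Ref (9); capacity 9 = 9.
Cut capacity 17 exceeds the max flow 9, so it is not minimum.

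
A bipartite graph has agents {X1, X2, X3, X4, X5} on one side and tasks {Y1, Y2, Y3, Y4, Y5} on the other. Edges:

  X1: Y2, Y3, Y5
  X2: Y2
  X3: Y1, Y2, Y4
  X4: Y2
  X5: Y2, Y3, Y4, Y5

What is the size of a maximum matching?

4

Unit-capacity flow: source→left, listed edges, right→sink; max matching = max flow.
Augmenting path X1→Y2 (+1); matched 1.
Augmenting path X3→Y1 (+1); matched 2.
Augmenting path X5→Y3 (+1); matched 3.
Augmenting path X2→Y2→X1→Y5 (+1); matched 4.
No augmenting path remains; maximum matching = 4.
König certificate: {X1, X3, X5, Y2} is a vertex cover of size 4 (every listed pair touches it), so no matching can be larger.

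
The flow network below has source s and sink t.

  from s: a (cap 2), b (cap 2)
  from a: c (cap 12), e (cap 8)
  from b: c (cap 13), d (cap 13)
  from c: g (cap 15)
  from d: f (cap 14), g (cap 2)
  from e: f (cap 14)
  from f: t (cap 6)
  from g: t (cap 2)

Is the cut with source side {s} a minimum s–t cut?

Given cut capacity: 2 + 2 = 4.
Augment s→a→c→g→t: bottleneck 2, flow now 2.
Augment s→b→d→f→t: bottleneck 2, flow now 4.
No augmenting path remains; maximum flow = 4.
Cut capacity 4 equals the max flow, so it is a minimum cut.

Yes — it is a minimum cut (capacity 4).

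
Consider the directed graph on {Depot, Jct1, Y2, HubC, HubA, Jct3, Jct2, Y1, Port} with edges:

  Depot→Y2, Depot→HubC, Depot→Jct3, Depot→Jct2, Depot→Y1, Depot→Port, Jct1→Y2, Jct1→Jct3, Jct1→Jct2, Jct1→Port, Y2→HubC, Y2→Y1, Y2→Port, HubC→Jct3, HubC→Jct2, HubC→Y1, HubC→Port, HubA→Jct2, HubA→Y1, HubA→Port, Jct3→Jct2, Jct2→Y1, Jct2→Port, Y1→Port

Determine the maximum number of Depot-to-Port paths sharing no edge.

5

Assign every edge capacity 1; by Menger, the answer equals the max flow.
Path Depot→Port (+1); total 1.
Path Depot→Y2→Port (+1); total 2.
Path Depot→HubC→Port (+1); total 3.
Path Depot→Jct2→Port (+1); total 4.
Path Depot→Y1→Port (+1); total 5.
No residual Depot→Port path; max flow = 5.
Certifying cut of size 5: {Depot→HubC, Depot→Port, Depot→Y2, Jct2→Port, Y1→Port}.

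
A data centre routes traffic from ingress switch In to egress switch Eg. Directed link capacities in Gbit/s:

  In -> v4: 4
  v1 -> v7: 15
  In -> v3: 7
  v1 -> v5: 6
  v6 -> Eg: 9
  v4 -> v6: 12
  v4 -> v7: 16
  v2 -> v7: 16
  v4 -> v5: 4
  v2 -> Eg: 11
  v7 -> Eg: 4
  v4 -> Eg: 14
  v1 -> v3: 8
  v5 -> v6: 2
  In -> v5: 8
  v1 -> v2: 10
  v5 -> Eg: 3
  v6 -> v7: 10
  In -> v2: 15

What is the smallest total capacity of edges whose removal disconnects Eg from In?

Augment In→v2→Eg: bottleneck 11, flow now 11.
Augment In→v4→Eg: bottleneck 4, flow now 15.
Augment In→v5→Eg: bottleneck 3, flow now 18.
Augment In→v2→v7→Eg: bottleneck 4, flow now 22.
Augment In→v5→v6→Eg: bottleneck 2, flow now 24.
No augmenting path remains; maximum flow = 24.
By max-flow min-cut, the minimum cut capacity equals the max flow.
In the residual graph, reachable from In: {In, v3, v5}.
Min-cut edges: In→v2 (15), In→v4 (4), v5→v6 (2), v5→Eg (3); capacity 15 + 4 + 2 + 3 = 24.

24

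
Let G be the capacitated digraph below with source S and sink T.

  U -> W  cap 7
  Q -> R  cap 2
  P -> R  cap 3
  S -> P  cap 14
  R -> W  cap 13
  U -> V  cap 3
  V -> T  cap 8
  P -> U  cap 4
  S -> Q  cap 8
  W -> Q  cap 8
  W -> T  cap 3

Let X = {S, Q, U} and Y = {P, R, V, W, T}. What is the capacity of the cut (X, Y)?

26

Edges leaving {S, Q, U}: S→P (14), Q→R (2), U→V (3), U→W (7).
Cut capacity = 14 + 2 + 3 + 7 = 26.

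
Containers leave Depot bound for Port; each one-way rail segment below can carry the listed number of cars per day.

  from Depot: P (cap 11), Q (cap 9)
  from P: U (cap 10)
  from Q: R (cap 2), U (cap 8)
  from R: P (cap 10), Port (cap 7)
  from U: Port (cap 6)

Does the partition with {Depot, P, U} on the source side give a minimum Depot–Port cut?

No — its capacity is 15, but the minimum cut has capacity 8.

Given cut capacity: 9 + 6 = 15.
Augment Depot→P→U→Port: bottleneck 6, flow now 6.
Augment Depot→Q→R→Port: bottleneck 2, flow now 8.
No augmenting path remains; maximum flow = 8.
In the residual graph, reachable from Depot: {Depot, P, Q, U}.
Min-cut edges: Q→R (2), U→Port (6); capacity 2 + 6 = 8.
Cut capacity 15 exceeds the max flow 8, so it is not minimum.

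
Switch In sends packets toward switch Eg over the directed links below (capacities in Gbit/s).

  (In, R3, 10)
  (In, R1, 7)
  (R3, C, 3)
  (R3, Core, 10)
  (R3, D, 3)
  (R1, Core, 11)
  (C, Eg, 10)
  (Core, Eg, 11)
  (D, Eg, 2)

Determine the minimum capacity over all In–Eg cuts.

16

Augment In→R3→C→Eg: bottleneck 3, flow now 3.
Augment In→R3→Core→Eg: bottleneck 7, flow now 10.
Augment In→R1→Core→Eg: bottleneck 4, flow now 14.
Augment In→R1→Core→R3→D→Eg: bottleneck 2, flow now 16. (uses reverse residual edge)
No augmenting path remains; maximum flow = 16.
By max-flow min-cut, the minimum cut capacity equals the max flow.
In the residual graph, reachable from In: {In, R3, R1, Core, D}.
Min-cut edges: R3→C (3), Core→Eg (11), D→Eg (2); capacity 3 + 11 + 2 = 16.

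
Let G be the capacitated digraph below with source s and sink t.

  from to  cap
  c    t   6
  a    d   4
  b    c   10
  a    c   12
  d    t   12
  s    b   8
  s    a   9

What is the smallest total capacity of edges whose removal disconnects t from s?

10

Augment s→a→c→t: bottleneck 6, flow now 6.
Augment s→a→d→t: bottleneck 3, flow now 9.
Augment s→b→c→a→d→t: bottleneck 1, flow now 10. (uses reverse residual edge)
No augmenting path remains; maximum flow = 10.
By max-flow min-cut, the minimum cut capacity equals the max flow.
In the residual graph, reachable from s: {s, a, b, c}.
Min-cut edges: a→d (4), c→t (6); capacity 4 + 6 = 10.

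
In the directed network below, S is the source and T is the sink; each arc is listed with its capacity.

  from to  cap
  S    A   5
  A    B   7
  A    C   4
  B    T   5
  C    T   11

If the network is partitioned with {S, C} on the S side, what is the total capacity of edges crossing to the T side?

Edges leaving {S, C}: S→A (5), C→T (11).
Cut capacity = 5 + 11 = 16.

16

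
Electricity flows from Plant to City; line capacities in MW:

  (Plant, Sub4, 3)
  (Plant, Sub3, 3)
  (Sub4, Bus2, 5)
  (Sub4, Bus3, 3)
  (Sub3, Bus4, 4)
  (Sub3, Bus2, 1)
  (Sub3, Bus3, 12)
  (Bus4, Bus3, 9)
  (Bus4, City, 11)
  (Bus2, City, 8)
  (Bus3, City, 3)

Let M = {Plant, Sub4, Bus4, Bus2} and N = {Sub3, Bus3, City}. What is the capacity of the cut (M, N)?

34

Edges leaving {Plant, Sub4, Bus4, Bus2}: Plant→Sub3 (3), Sub4→Bus3 (3), Bus4→Bus3 (9), Bus4→City (11), Bus2→City (8).
Cut capacity = 3 + 3 + 9 + 11 + 8 = 34.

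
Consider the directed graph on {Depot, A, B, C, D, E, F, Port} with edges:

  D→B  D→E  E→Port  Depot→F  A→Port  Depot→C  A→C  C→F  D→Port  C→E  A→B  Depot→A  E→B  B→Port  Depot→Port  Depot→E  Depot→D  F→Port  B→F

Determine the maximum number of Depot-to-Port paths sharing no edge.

6

Assign every edge capacity 1; by Menger, the answer equals the max flow.
Path Depot→Port (+1); total 1.
Path Depot→A→Port (+1); total 2.
Path Depot→D→Port (+1); total 3.
Path Depot→E→Port (+1); total 4.
Path Depot→F→Port (+1); total 5.
Path Depot→C→E→B→Port (+1); total 6.
No residual Depot→Port path; max flow = 6.
Certifying cut of size 6: {Depot→A, Depot→C, Depot→D, Depot→E, Depot→F, Depot→Port}.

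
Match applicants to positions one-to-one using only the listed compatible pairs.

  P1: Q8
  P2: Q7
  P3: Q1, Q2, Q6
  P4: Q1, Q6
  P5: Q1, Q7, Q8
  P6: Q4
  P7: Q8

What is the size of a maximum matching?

6

Unit-capacity flow: source→left, listed edges, right→sink; max matching = max flow.
Augmenting path P1→Q8 (+1); matched 1.
Augmenting path P2→Q7 (+1); matched 2.
Augmenting path P3→Q1 (+1); matched 3.
Augmenting path P4→Q6 (+1); matched 4.
Augmenting path P6→Q4 (+1); matched 5.
Augmenting path P5→Q1→P3→Q2 (+1); matched 6.
No augmenting path remains; maximum matching = 6.
König certificate: {P2, P3, P4, P5, P6, Q8} is a vertex cover of size 6 (every listed pair touches it), so no matching can be larger.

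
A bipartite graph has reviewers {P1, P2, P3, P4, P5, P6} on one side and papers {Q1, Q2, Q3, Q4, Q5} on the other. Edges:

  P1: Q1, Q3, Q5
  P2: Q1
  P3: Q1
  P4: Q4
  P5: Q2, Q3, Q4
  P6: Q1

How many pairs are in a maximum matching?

4

Unit-capacity flow: source→left, listed edges, right→sink; max matching = max flow.
Augmenting path P1→Q1 (+1); matched 1.
Augmenting path P4→Q4 (+1); matched 2.
Augmenting path P5→Q2 (+1); matched 3.
Augmenting path P2→Q1→P1→Q3 (+1); matched 4.
No augmenting path remains; maximum matching = 4.
König certificate: {P1, P4, P5, Q1} is a vertex cover of size 4 (every listed pair touches it), so no matching can be larger.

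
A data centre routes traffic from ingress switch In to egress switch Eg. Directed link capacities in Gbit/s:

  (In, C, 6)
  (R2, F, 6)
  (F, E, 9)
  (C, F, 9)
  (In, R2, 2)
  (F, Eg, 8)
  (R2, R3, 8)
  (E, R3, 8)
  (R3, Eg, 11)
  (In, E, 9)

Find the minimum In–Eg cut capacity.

Augment In→E→R3→Eg: bottleneck 8, flow now 8.
Augment In→R2→F→Eg: bottleneck 2, flow now 10.
Augment In→C→F→Eg: bottleneck 6, flow now 16.
No augmenting path remains; maximum flow = 16.
By max-flow min-cut, the minimum cut capacity equals the max flow.
In the residual graph, reachable from In: {In, E}.
Min-cut edges: In→R2 (2), In→C (6), E→R3 (8); capacity 2 + 6 + 8 = 16.

16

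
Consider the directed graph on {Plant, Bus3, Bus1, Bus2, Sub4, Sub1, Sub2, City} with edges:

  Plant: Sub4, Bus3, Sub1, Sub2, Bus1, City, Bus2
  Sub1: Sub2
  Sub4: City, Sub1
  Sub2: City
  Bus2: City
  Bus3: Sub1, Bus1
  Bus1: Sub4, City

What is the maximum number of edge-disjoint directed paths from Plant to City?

5

Assign every edge capacity 1; by Menger, the answer equals the max flow.
Path Plant→City (+1); total 1.
Path Plant→Bus1→City (+1); total 2.
Path Plant→Bus2→City (+1); total 3.
Path Plant→Sub4→City (+1); total 4.
Path Plant→Sub2→City (+1); total 5.
No residual Plant→City path; max flow = 5.
Certifying cut of size 5: {Bus1→City, Plant→Bus2, Plant→City, Sub2→City, Sub4→City}.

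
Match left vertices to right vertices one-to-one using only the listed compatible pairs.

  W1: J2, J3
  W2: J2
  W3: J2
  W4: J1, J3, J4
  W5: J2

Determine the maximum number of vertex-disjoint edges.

Unit-capacity flow: source→left, listed edges, right→sink; max matching = max flow.
Augmenting path W1→J2 (+1); matched 1.
Augmenting path W4→J1 (+1); matched 2.
Augmenting path W2→J2→W1→J3 (+1); matched 3.
No augmenting path remains; maximum matching = 3.
König certificate: {W1, W4, J2} is a vertex cover of size 3 (every listed pair touches it), so no matching can be larger.

3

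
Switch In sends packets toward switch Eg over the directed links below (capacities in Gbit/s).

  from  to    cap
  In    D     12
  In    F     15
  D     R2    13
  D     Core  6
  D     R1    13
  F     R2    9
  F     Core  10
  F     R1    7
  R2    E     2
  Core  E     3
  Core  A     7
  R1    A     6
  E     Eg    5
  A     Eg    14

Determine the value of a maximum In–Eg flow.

Augment In→D→R2→E→Eg: bottleneck 2, flow now 2.
Augment In→D→Core→E→Eg: bottleneck 3, flow now 5.
Augment In→D→Core→A→Eg: bottleneck 3, flow now 8.
Augment In→D→R1→A→Eg: bottleneck 4, flow now 12.
Augment In→F→Core→A→Eg: bottleneck 4, flow now 16.
Augment In→F→R1→A→Eg: bottleneck 2, flow now 18.
No augmenting path remains; maximum flow = 18.
In the residual graph, reachable from In: {In, D, F, R2, Core, R1}.
Min-cut edges: R2→E (2), Core→E (3), Core→A (7), R1→A (6); capacity 2 + 3 + 7 + 6 = 18.
This cut is saturated, so no flow can exceed 18.

18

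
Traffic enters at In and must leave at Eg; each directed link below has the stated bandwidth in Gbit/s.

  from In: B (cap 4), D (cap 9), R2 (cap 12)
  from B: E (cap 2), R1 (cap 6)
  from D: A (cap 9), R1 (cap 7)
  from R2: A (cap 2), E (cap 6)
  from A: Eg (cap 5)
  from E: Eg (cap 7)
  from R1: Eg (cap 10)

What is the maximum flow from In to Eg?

Augment In→B→E→Eg: bottleneck 2, flow now 2.
Augment In→B→R1→Eg: bottleneck 2, flow now 4.
Augment In→D→A→Eg: bottleneck 5, flow now 9.
Augment In→D→R1→Eg: bottleneck 4, flow now 13.
Augment In→R2→E→Eg: bottleneck 5, flow now 18.
Augment In→R2→A→D→R1→Eg: bottleneck 2, flow now 20. (uses reverse residual edge)
Augment In→R2→E→B→R1→Eg: bottleneck 1, flow now 21. (uses reverse residual edge)
No augmenting path remains; maximum flow = 21.
In the residual graph, reachable from In: {In, R2}.
Min-cut edges: In→B (4), In→D (9), R2→A (2), R2→E (6); capacity 4 + 9 + 2 + 6 = 21.
This cut is saturated, so no flow can exceed 21.

21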